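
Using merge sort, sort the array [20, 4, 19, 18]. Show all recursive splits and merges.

Merge sort trace:

Split: [20, 4, 19, 18] -> [20, 4] and [19, 18]
  Split: [20, 4] -> [20] and [4]
  Merge: [20] + [4] -> [4, 20]
  Split: [19, 18] -> [19] and [18]
  Merge: [19] + [18] -> [18, 19]
Merge: [4, 20] + [18, 19] -> [4, 18, 19, 20]

Final sorted array: [4, 18, 19, 20]

The merge sort proceeds by recursively splitting the array and merging sorted halves.
After all merges, the sorted array is [4, 18, 19, 20].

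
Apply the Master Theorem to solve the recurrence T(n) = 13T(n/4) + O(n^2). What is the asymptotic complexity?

Master Theorem for T(n) = 13T(n/4) + O(n^2):

a = 13, b = 4, c = 2
log_b(a) = log_4(13) = 1.8502

Case 3: c = 2 > log_4(13) = 1.8502
T(n) = O(n^2) = O(n^2)

For T(n) = 13T(n/4) + O(n^2): log_4(13) = 1.8502. This is Case 3 of the Master Theorem (c > log_b(a), work dominated by root), giving O(n^2).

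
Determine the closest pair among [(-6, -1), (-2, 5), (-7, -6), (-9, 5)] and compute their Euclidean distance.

Computing all pairwise distances among 4 points:

d((-6, -1), (-2, 5)) = 7.2111
d((-6, -1), (-7, -6)) = 5.099 <-- minimum
d((-6, -1), (-9, 5)) = 6.7082
d((-2, 5), (-7, -6)) = 12.083
d((-2, 5), (-9, 5)) = 7.0
d((-7, -6), (-9, 5)) = 11.1803

Closest pair: (-6, -1) and (-7, -6) with distance 5.099

The closest pair is (-6, -1) and (-7, -6) with Euclidean distance 5.099. For 4 points, brute-force pairwise comparison is shown above. For large n, the divide-and-conquer algorithm (sort by x, recurse on halves, check the dividing strip) achieves O(n log n).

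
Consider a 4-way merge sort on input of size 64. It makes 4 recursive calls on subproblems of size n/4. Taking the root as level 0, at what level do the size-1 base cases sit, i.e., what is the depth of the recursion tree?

For divide and conquer with division factor 4:

Problem sizes at each level:
Level 0: 64
Level 1: 16
Level 2: 4
Level 3: 1

The root is level 0 and the size-1 base case is level 3 (the tree spans levels 0 through 3, i.e. 4 levels counting the root), so the depth is the number of divisions: log_4(64) = 3

The recursion tree depth is log_4(64) = 3. At each level, the problem size is divided by 4, so it takes 3 divisions to reduce to a base case of size 1. The algorithm makes 4 recursive calls at each level.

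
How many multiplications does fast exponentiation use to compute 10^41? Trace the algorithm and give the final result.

Computing 10^41 by squaring (build up from 10^1; each line after the first costs one multiplication):

10^1 = 10
10^2 = (10^1)^2 = 10^2 = 100
10^4 = (10^2)^2 = 100^2 = 10000
10^5 = 10 * 10^4 = 10 * 10000 = 100000
10^10 = (10^5)^2 = 100000^2 = 10000000000
10^20 = (10^10)^2 = 10000000000^2 = 100000000000000000000
10^40 = (10^20)^2 = 100000000000000000000^2 = 10000000000000000000000000000000000000000
10^41 = 10 * 10^40 = 10 * 10000000000000000000000000000000000000000 = 100000000000000000000000000000000000000000

Result: 100000000000000000000000000000000000000000
Multiplications needed: 7 (7 lines after 10^1)

10^41 = 100000000000000000000000000000000000000000. Using exponentiation by squaring, this requires 7 multiplications. The key idea: if the exponent is even, square the half-power; if odd, multiply by the base once.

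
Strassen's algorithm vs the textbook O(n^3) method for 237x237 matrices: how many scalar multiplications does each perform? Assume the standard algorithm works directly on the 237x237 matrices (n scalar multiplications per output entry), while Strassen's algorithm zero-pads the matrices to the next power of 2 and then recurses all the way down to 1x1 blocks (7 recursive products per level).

Matrix multiplication for 237x237 matrices:

Strassen's algorithm requires power-of-2 dimensions. Pad 237x237 to 256x256 (next power of 2).

Standard algorithm: 237^3 = 13312053 multiplications
Strassen's algorithm: 7^(log2(256)) = 7^8 = 5764801 multiplications
Savings: 13312053 - 5764801 = 7547252 multiplications

Standard: 13312053 multiplications (237^3). Strassen: 5764801 multiplications (7^8, after padding to 256x256). Strassen reduces 8 recursive multiplications to 7 at each level.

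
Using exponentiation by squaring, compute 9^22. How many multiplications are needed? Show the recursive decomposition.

Computing 9^22 by squaring (build up from 9^1; each line after the first costs one multiplication):

9^1 = 9
9^2 = (9^1)^2 = 9^2 = 81
9^4 = (9^2)^2 = 81^2 = 6561
9^5 = 9 * 9^4 = 9 * 6561 = 59049
9^10 = (9^5)^2 = 59049^2 = 3486784401
9^11 = 9 * 9^10 = 9 * 3486784401 = 31381059609
9^22 = (9^11)^2 = 31381059609^2 = 984770902183611232881

Result: 984770902183611232881
Multiplications needed: 6 (6 lines after 9^1)

9^22 = 984770902183611232881. Using exponentiation by squaring, this requires 6 multiplications. The key idea: if the exponent is even, square the half-power; if odd, multiply by the base once.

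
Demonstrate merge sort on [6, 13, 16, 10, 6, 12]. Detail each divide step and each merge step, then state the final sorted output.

Merge sort trace:

Split: [6, 13, 16, 10, 6, 12] -> [6, 13, 16] and [10, 6, 12]
  Split: [6, 13, 16] -> [6] and [13, 16]
    Split: [13, 16] -> [13] and [16]
    Merge: [13] + [16] -> [13, 16]
  Merge: [6] + [13, 16] -> [6, 13, 16]
  Split: [10, 6, 12] -> [10] and [6, 12]
    Split: [6, 12] -> [6] and [12]
    Merge: [6] + [12] -> [6, 12]
  Merge: [10] + [6, 12] -> [6, 10, 12]
Merge: [6, 13, 16] + [6, 10, 12] -> [6, 6, 10, 12, 13, 16]

Final sorted array: [6, 6, 10, 12, 13, 16]

The merge sort proceeds by recursively splitting the array and merging sorted halves.
After all merges, the sorted array is [6, 6, 10, 12, 13, 16].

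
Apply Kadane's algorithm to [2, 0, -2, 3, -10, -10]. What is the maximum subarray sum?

Using Kadane's algorithm on [2, 0, -2, 3, -10, -10]:

Scanning through the array:
Position 1 (value 0): max_ending_here = 2, max_so_far = 2
Position 2 (value -2): max_ending_here = 0, max_so_far = 2
Position 3 (value 3): max_ending_here = 3, max_so_far = 3
Position 4 (value -10): max_ending_here = -7, max_so_far = 3
Position 5 (value -10): max_ending_here = -10, max_so_far = 3

Maximum subarray: [2, 0, -2, 3]
Maximum sum: 3

The maximum subarray is [2, 0, -2, 3] with sum 3. This subarray runs from index 0 to index 3.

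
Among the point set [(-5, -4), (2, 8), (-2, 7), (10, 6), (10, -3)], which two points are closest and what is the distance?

Computing all pairwise distances among 5 points:

d((-5, -4), (2, 8)) = 13.8924
d((-5, -4), (-2, 7)) = 11.4018
d((-5, -4), (10, 6)) = 18.0278
d((-5, -4), (10, -3)) = 15.0333
d((2, 8), (-2, 7)) = 4.1231 <-- minimum
d((2, 8), (10, 6)) = 8.2462
d((2, 8), (10, -3)) = 13.6015
d((-2, 7), (10, 6)) = 12.0416
d((-2, 7), (10, -3)) = 15.6205
d((10, 6), (10, -3)) = 9.0

Closest pair: (2, 8) and (-2, 7) with distance 4.1231

The closest pair is (2, 8) and (-2, 7) with Euclidean distance 4.1231. For 5 points, brute-force pairwise comparison is shown above. For large n, the divide-and-conquer algorithm (sort by x, recurse on halves, check the dividing strip) achieves O(n log n).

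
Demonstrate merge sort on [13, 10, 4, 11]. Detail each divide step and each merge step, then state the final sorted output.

Merge sort trace:

Split: [13, 10, 4, 11] -> [13, 10] and [4, 11]
  Split: [13, 10] -> [13] and [10]
  Merge: [13] + [10] -> [10, 13]
  Split: [4, 11] -> [4] and [11]
  Merge: [4] + [11] -> [4, 11]
Merge: [10, 13] + [4, 11] -> [4, 10, 11, 13]

Final sorted array: [4, 10, 11, 13]

The merge sort proceeds by recursively splitting the array and merging sorted halves.
After all merges, the sorted array is [4, 10, 11, 13].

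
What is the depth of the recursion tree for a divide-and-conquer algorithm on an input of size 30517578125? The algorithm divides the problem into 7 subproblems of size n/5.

For divide and conquer with division factor 5:

Problem sizes at each level:
Level 0: 30517578125
Level 1: 6103515625
Level 2: 1220703125
Level 3: 244140625
Level 4: 48828125
Level 5: 9765625
Level 6: 1953125
Level 7: 390625
Level 8: 78125
Level 9: 15625
Level 10: 3125
Level 11: 625
Level 12: 125
Level 13: 25
Level 14: 5
Level 15: 1

The root is level 0 and the size-1 base case is level 15 (the tree spans levels 0 through 15, i.e. 16 levels counting the root), so the depth is the number of divisions: log_5(30517578125) = 15

The recursion tree depth is log_5(30517578125) = 15. At each level, the problem size is divided by 5, so it takes 15 divisions to reduce to a base case of size 1. The algorithm makes 7 recursive calls at each level.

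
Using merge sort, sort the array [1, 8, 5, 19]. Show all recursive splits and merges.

Merge sort trace:

Split: [1, 8, 5, 19] -> [1, 8] and [5, 19]
  Split: [1, 8] -> [1] and [8]
  Merge: [1] + [8] -> [1, 8]
  Split: [5, 19] -> [5] and [19]
  Merge: [5] + [19] -> [5, 19]
Merge: [1, 8] + [5, 19] -> [1, 5, 8, 19]

Final sorted array: [1, 5, 8, 19]

The merge sort proceeds by recursively splitting the array and merging sorted halves.
After all merges, the sorted array is [1, 5, 8, 19].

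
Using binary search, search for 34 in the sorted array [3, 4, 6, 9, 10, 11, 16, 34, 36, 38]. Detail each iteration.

Binary search for 34 in [3, 4, 6, 9, 10, 11, 16, 34, 36, 38]:

lo=0, hi=9, mid=4, arr[mid]=10 -> 10 < 34, search right half
lo=5, hi=9, mid=7, arr[mid]=34 -> Found target at index 7!

Binary search finds 34 at index 7 after 2 comparisons. The search repeatedly halves the search space by comparing with the middle element.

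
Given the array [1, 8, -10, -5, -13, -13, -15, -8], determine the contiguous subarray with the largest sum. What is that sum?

Using Kadane's algorithm on [1, 8, -10, -5, -13, -13, -15, -8]:

Scanning through the array:
Position 1 (value 8): max_ending_here = 9, max_so_far = 9
Position 2 (value -10): max_ending_here = -1, max_so_far = 9
Position 3 (value -5): max_ending_here = -5, max_so_far = 9
Position 4 (value -13): max_ending_here = -13, max_so_far = 9
Position 5 (value -13): max_ending_here = -13, max_so_far = 9
Position 6 (value -15): max_ending_here = -15, max_so_far = 9
Position 7 (value -8): max_ending_here = -8, max_so_far = 9

Maximum subarray: [1, 8]
Maximum sum: 9

The maximum subarray is [1, 8] with sum 9. This subarray runs from index 0 to index 1.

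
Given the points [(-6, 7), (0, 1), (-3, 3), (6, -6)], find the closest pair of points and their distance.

Computing all pairwise distances among 4 points:

d((-6, 7), (0, 1)) = 8.4853
d((-6, 7), (-3, 3)) = 5.0
d((-6, 7), (6, -6)) = 17.6918
d((0, 1), (-3, 3)) = 3.6056 <-- minimum
d((0, 1), (6, -6)) = 9.2195
d((-3, 3), (6, -6)) = 12.7279

Closest pair: (0, 1) and (-3, 3) with distance 3.6056

The closest pair is (0, 1) and (-3, 3) with Euclidean distance 3.6056. For 4 points, brute-force pairwise comparison is shown above. For large n, the divide-and-conquer algorithm (sort by x, recurse on halves, check the dividing strip) achieves O(n log n).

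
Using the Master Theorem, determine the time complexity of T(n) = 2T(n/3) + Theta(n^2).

Master Theorem for T(n) = 2T(n/3) + O(n^2):

a = 2, b = 3, c = 2
log_b(a) = log_3(2) = 0.6309

Case 3: c = 2 > log_3(2) = 0.6309
T(n) = O(n^2) = O(n^2)

For T(n) = 2T(n/3) + O(n^2): log_3(2) = 0.6309. This is Case 3 of the Master Theorem (c > log_b(a), work dominated by root), giving O(n^2).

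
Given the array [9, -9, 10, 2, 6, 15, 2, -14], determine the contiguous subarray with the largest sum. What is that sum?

Using Kadane's algorithm on [9, -9, 10, 2, 6, 15, 2, -14]:

Scanning through the array:
Position 1 (value -9): max_ending_here = 0, max_so_far = 9
Position 2 (value 10): max_ending_here = 10, max_so_far = 10
Position 3 (value 2): max_ending_here = 12, max_so_far = 12
Position 4 (value 6): max_ending_here = 18, max_so_far = 18
Position 5 (value 15): max_ending_here = 33, max_so_far = 33
Position 6 (value 2): max_ending_here = 35, max_so_far = 35
Position 7 (value -14): max_ending_here = 21, max_so_far = 35

Maximum subarray: [9, -9, 10, 2, 6, 15, 2]
Maximum sum: 35

The maximum subarray is [9, -9, 10, 2, 6, 15, 2] with sum 35. This subarray runs from index 0 to index 6.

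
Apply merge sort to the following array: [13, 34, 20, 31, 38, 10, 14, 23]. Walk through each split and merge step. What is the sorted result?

Merge sort trace:

Split: [13, 34, 20, 31, 38, 10, 14, 23] -> [13, 34, 20, 31] and [38, 10, 14, 23]
  Split: [13, 34, 20, 31] -> [13, 34] and [20, 31]
    Split: [13, 34] -> [13] and [34]
    Merge: [13] + [34] -> [13, 34]
    Split: [20, 31] -> [20] and [31]
    Merge: [20] + [31] -> [20, 31]
  Merge: [13, 34] + [20, 31] -> [13, 20, 31, 34]
  Split: [38, 10, 14, 23] -> [38, 10] and [14, 23]
    Split: [38, 10] -> [38] and [10]
    Merge: [38] + [10] -> [10, 38]
    Split: [14, 23] -> [14] and [23]
    Merge: [14] + [23] -> [14, 23]
  Merge: [10, 38] + [14, 23] -> [10, 14, 23, 38]
Merge: [13, 20, 31, 34] + [10, 14, 23, 38] -> [10, 13, 14, 20, 23, 31, 34, 38]

Final sorted array: [10, 13, 14, 20, 23, 31, 34, 38]

The merge sort proceeds by recursively splitting the array and merging sorted halves.
After all merges, the sorted array is [10, 13, 14, 20, 23, 31, 34, 38].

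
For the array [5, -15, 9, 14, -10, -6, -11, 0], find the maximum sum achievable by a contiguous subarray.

Using Kadane's algorithm on [5, -15, 9, 14, -10, -6, -11, 0]:

Scanning through the array:
Position 1 (value -15): max_ending_here = -10, max_so_far = 5
Position 2 (value 9): max_ending_here = 9, max_so_far = 9
Position 3 (value 14): max_ending_here = 23, max_so_far = 23
Position 4 (value -10): max_ending_here = 13, max_so_far = 23
Position 5 (value -6): max_ending_here = 7, max_so_far = 23
Position 6 (value -11): max_ending_here = -4, max_so_far = 23
Position 7 (value 0): max_ending_here = 0, max_so_far = 23

Maximum subarray: [9, 14]
Maximum sum: 23

The maximum subarray is [9, 14] with sum 23. This subarray runs from index 2 to index 3.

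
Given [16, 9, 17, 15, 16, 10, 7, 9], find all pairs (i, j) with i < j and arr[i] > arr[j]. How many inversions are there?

Finding inversions in [16, 9, 17, 15, 16, 10, 7, 9]:

(0, 1): arr[0]=16 > arr[1]=9
(0, 3): arr[0]=16 > arr[3]=15
(0, 5): arr[0]=16 > arr[5]=10
(0, 6): arr[0]=16 > arr[6]=7
(0, 7): arr[0]=16 > arr[7]=9
(1, 6): arr[1]=9 > arr[6]=7
(2, 3): arr[2]=17 > arr[3]=15
(2, 4): arr[2]=17 > arr[4]=16
(2, 5): arr[2]=17 > arr[5]=10
(2, 6): arr[2]=17 > arr[6]=7
(2, 7): arr[2]=17 > arr[7]=9
(3, 5): arr[3]=15 > arr[5]=10
(3, 6): arr[3]=15 > arr[6]=7
(3, 7): arr[3]=15 > arr[7]=9
(4, 5): arr[4]=16 > arr[5]=10
(4, 6): arr[4]=16 > arr[6]=7
(4, 7): arr[4]=16 > arr[7]=9
(5, 6): arr[5]=10 > arr[6]=7
(5, 7): arr[5]=10 > arr[7]=9

Total inversions: 19

The array has 19 inversion(s): (0,1), (0,3), (0,5), (0,6), (0,7), (1,6), (2,3), (2,4), (2,5), (2,6), (2,7), (3,5), (3,6), (3,7), (4,5), (4,6), (4,7), (5,6), (5,7). Each pair (i,j) satisfies i < j and arr[i] > arr[j].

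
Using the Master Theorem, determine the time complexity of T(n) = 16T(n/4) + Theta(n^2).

Master Theorem for T(n) = 16T(n/4) + O(n^2):

a = 16, b = 4, c = 2
log_b(a) = log_4(16) = 2.0000

Case 2: c = 2 = log_4(16) = 2.0000
T(n) = O(n^2 log n) = O(n^2 log n)

For T(n) = 16T(n/4) + O(n^2): log_4(16) = 2.0000. This is Case 2 of the Master Theorem (c = log_b(a), equal work at all levels), giving O(n^2 log n).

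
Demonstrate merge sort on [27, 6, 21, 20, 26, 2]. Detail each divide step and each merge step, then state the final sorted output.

Merge sort trace:

Split: [27, 6, 21, 20, 26, 2] -> [27, 6, 21] and [20, 26, 2]
  Split: [27, 6, 21] -> [27] and [6, 21]
    Split: [6, 21] -> [6] and [21]
    Merge: [6] + [21] -> [6, 21]
  Merge: [27] + [6, 21] -> [6, 21, 27]
  Split: [20, 26, 2] -> [20] and [26, 2]
    Split: [26, 2] -> [26] and [2]
    Merge: [26] + [2] -> [2, 26]
  Merge: [20] + [2, 26] -> [2, 20, 26]
Merge: [6, 21, 27] + [2, 20, 26] -> [2, 6, 20, 21, 26, 27]

Final sorted array: [2, 6, 20, 21, 26, 27]

The merge sort proceeds by recursively splitting the array and merging sorted halves.
After all merges, the sorted array is [2, 6, 20, 21, 26, 27].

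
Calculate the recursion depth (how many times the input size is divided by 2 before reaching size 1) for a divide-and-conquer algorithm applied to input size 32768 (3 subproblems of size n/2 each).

For divide and conquer with division factor 2:

Problem sizes at each level:
Level 0: 32768
Level 1: 16384
Level 2: 8192
Level 3: 4096
Level 4: 2048
Level 5: 1024
Level 6: 512
Level 7: 256
Level 8: 128
Level 9: 64
Level 10: 32
Level 11: 16
Level 12: 8
Level 13: 4
Level 14: 2
Level 15: 1

The root is level 0 and the size-1 base case is level 15 (the tree spans levels 0 through 15, i.e. 16 levels counting the root), so the depth is the number of divisions: log_2(32768) = 15

The recursion tree depth is log_2(32768) = 15. At each level, the problem size is divided by 2, so it takes 15 divisions to reduce to a base case of size 1. The algorithm makes 3 recursive calls at each level.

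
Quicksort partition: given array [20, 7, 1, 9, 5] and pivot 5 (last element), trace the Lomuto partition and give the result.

Lomuto partition with pivot = 5:

Initial array: [20, 7, 1, 9, 5]

arr[0]=20 > 5: no swap
arr[1]=7 > 5: no swap
arr[2]=1 <= 5: swap with position 0, array becomes [1, 7, 20, 9, 5]
arr[3]=9 > 5: no swap

Place pivot at position 1: [1, 5, 20, 9, 7]
Pivot position: 1

After partitioning with pivot 5, the array becomes [1, 5, 20, 9, 7]. The pivot is placed at index 1. All elements to the left of the pivot are <= 5, and all elements to the right are > 5.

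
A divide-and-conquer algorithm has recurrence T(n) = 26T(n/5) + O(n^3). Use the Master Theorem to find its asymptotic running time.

Master Theorem for T(n) = 26T(n/5) + O(n^3):

a = 26, b = 5, c = 3
log_b(a) = log_5(26) = 2.0244

Case 3: c = 3 > log_5(26) = 2.0244
T(n) = O(n^3) = O(n^3)

For T(n) = 26T(n/5) + O(n^3): log_5(26) = 2.0244. This is Case 3 of the Master Theorem (c > log_b(a), work dominated by root), giving O(n^3).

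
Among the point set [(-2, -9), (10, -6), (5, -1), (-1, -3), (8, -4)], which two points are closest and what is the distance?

Computing all pairwise distances among 5 points:

d((-2, -9), (10, -6)) = 12.3693
d((-2, -9), (5, -1)) = 10.6301
d((-2, -9), (-1, -3)) = 6.0828
d((-2, -9), (8, -4)) = 11.1803
d((10, -6), (5, -1)) = 7.0711
d((10, -6), (-1, -3)) = 11.4018
d((10, -6), (8, -4)) = 2.8284 <-- minimum
d((5, -1), (-1, -3)) = 6.3246
d((5, -1), (8, -4)) = 4.2426
d((-1, -3), (8, -4)) = 9.0554

Closest pair: (10, -6) and (8, -4) with distance 2.8284

The closest pair is (10, -6) and (8, -4) with Euclidean distance 2.8284. For 5 points, brute-force pairwise comparison is shown above. For large n, the divide-and-conquer algorithm (sort by x, recurse on halves, check the dividing strip) achieves O(n log n).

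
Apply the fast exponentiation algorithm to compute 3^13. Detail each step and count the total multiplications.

Computing 3^13 by squaring (build up from 3^1; each line after the first costs one multiplication):

3^1 = 3
3^2 = (3^1)^2 = 3^2 = 9
3^3 = 3 * 3^2 = 3 * 9 = 27
3^6 = (3^3)^2 = 27^2 = 729
3^12 = (3^6)^2 = 729^2 = 531441
3^13 = 3 * 3^12 = 3 * 531441 = 1594323

Result: 1594323
Multiplications needed: 5 (5 lines after 3^1)

3^13 = 1594323. Using exponentiation by squaring, this requires 5 multiplications. The key idea: if the exponent is even, square the half-power; if odd, multiply by the base once.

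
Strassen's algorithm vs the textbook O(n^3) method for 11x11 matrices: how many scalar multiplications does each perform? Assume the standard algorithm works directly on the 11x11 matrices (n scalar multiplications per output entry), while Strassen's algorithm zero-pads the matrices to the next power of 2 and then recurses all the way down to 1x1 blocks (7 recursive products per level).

Matrix multiplication for 11x11 matrices:

Strassen's algorithm requires power-of-2 dimensions. Pad 11x11 to 16x16 (next power of 2).

Standard algorithm: 11^3 = 1331 multiplications
Strassen's algorithm: 7^(log2(16)) = 7^4 = 2401 multiplications
Difference: 1331 - 2401 = -1070 (Strassen uses MORE here due to padding overhead — for small or just-over-power-of-2 n, padding can outweigh the per-level savings)

Standard: 1331 multiplications (11^3). Strassen: 2401 multiplications (7^4, after padding to 16x16). Strassen reduces 8 recursive multiplications to 7 at each level.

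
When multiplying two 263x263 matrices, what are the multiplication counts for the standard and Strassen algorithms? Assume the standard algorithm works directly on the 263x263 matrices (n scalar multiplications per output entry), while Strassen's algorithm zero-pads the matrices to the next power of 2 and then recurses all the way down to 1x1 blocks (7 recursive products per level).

Matrix multiplication for 263x263 matrices:

Strassen's algorithm requires power-of-2 dimensions. Pad 263x263 to 512x512 (next power of 2).

Standard algorithm: 263^3 = 18191447 multiplications
Strassen's algorithm: 7^(log2(512)) = 7^9 = 40353607 multiplications
Difference: 18191447 - 40353607 = -22162160 (Strassen uses MORE here due to padding overhead — for small or just-over-power-of-2 n, padding can outweigh the per-level savings)

Standard: 18191447 multiplications (263^3). Strassen: 40353607 multiplications (7^9, after padding to 512x512). Strassen reduces 8 recursive multiplications to 7 at each level.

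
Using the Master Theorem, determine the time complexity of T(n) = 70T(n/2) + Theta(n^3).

Master Theorem for T(n) = 70T(n/2) + O(n^3):

a = 70, b = 2, c = 3
log_b(a) = log_2(70) = 6.1293

Case 1: c = 3 < log_2(70) = 6.1293
T(n) = O(n^(log_2 70))

For T(n) = 70T(n/2) + O(n^3): log_2(70) = 6.1293. This is Case 1 of the Master Theorem (c < log_b(a), work dominated by leaves), giving O(n^(log_2 70)).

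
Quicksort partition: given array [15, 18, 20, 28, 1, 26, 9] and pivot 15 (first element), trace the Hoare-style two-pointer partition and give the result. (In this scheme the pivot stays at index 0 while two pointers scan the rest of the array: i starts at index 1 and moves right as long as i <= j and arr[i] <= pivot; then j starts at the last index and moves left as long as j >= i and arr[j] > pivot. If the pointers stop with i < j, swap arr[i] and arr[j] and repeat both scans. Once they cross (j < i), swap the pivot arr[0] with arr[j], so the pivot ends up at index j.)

Hoare-style two-pointer partition with pivot = 15:

Initial array: [15, 18, 20, 28, 1, 26, 9]

Pointers start at i = 1, j = 6.
i stops at index 1 (arr[1]=18 > 15), j stops at index 6 (arr[6]=9 <= 15): swap arr[1] and arr[6], array becomes [15, 9, 20, 28, 1, 26, 18]
i stops at index 2 (arr[2]=20 > 15), j stops at index 4 (arr[4]=1 <= 15): swap arr[2] and arr[4], array becomes [15, 9, 1, 28, 20, 26, 18]
i ends at 3, j ends at 2: the pointers have crossed (j < i), so scanning stops.

Swap pivot arr[0] with arr[2] to place pivot at position 2: [1, 9, 15, 28, 20, 26, 18]
Pivot position: 2

After partitioning with pivot 15, the array becomes [1, 9, 15, 28, 20, 26, 18]. The pivot is placed at index 2. All elements to the left of the pivot are <= 15, and all elements to the right are > 15.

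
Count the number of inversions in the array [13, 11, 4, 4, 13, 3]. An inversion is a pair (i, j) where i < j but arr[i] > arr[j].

Finding inversions in [13, 11, 4, 4, 13, 3]:

(0, 1): arr[0]=13 > arr[1]=11
(0, 2): arr[0]=13 > arr[2]=4
(0, 3): arr[0]=13 > arr[3]=4
(0, 5): arr[0]=13 > arr[5]=3
(1, 2): arr[1]=11 > arr[2]=4
(1, 3): arr[1]=11 > arr[3]=4
(1, 5): arr[1]=11 > arr[5]=3
(2, 5): arr[2]=4 > arr[5]=3
(3, 5): arr[3]=4 > arr[5]=3
(4, 5): arr[4]=13 > arr[5]=3

Total inversions: 10

The array has 10 inversion(s): (0,1), (0,2), (0,3), (0,5), (1,2), (1,3), (1,5), (2,5), (3,5), (4,5). Each pair (i,j) satisfies i < j and arr[i] > arr[j].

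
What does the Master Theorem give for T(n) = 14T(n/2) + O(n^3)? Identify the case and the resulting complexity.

Master Theorem for T(n) = 14T(n/2) + O(n^3):

a = 14, b = 2, c = 3
log_b(a) = log_2(14) = 3.8074

Case 1: c = 3 < log_2(14) = 3.8074
T(n) = O(n^(log_2 14))

For T(n) = 14T(n/2) + O(n^3): log_2(14) = 3.8074. This is Case 1 of the Master Theorem (c < log_b(a), work dominated by leaves), giving O(n^(log_2 14)).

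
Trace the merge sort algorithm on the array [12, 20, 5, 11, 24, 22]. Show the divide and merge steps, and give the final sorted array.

Merge sort trace:

Split: [12, 20, 5, 11, 24, 22] -> [12, 20, 5] and [11, 24, 22]
  Split: [12, 20, 5] -> [12] and [20, 5]
    Split: [20, 5] -> [20] and [5]
    Merge: [20] + [5] -> [5, 20]
  Merge: [12] + [5, 20] -> [5, 12, 20]
  Split: [11, 24, 22] -> [11] and [24, 22]
    Split: [24, 22] -> [24] and [22]
    Merge: [24] + [22] -> [22, 24]
  Merge: [11] + [22, 24] -> [11, 22, 24]
Merge: [5, 12, 20] + [11, 22, 24] -> [5, 11, 12, 20, 22, 24]

Final sorted array: [5, 11, 12, 20, 22, 24]

The merge sort proceeds by recursively splitting the array and merging sorted halves.
After all merges, the sorted array is [5, 11, 12, 20, 22, 24].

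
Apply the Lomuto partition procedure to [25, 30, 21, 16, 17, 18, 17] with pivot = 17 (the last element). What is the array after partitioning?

Lomuto partition with pivot = 17:

Initial array: [25, 30, 21, 16, 17, 18, 17]

arr[0]=25 > 17: no swap
arr[1]=30 > 17: no swap
arr[2]=21 > 17: no swap
arr[3]=16 <= 17: swap with position 0, array becomes [16, 30, 21, 25, 17, 18, 17]
arr[4]=17 <= 17: swap with position 1, array becomes [16, 17, 21, 25, 30, 18, 17]
arr[5]=18 > 17: no swap

Place pivot at position 2: [16, 17, 17, 25, 30, 18, 21]
Pivot position: 2

After partitioning with pivot 17, the array becomes [16, 17, 17, 25, 30, 18, 21]. The pivot is placed at index 2. All elements to the left of the pivot are <= 17, and all elements to the right are > 17.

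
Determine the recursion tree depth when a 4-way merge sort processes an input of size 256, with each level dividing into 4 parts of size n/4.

For divide and conquer with division factor 4:

Problem sizes at each level:
Level 0: 256
Level 1: 64
Level 2: 16
Level 3: 4
Level 4: 1

The root is level 0 and the size-1 base case is level 4 (the tree spans levels 0 through 4, i.e. 5 levels counting the root), so the depth is the number of divisions: log_4(256) = 4

The recursion tree depth is log_4(256) = 4. At each level, the problem size is divided by 4, so it takes 4 divisions to reduce to a base case of size 1. The algorithm makes 4 recursive calls at each level.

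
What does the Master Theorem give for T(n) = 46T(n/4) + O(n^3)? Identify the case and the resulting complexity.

Master Theorem for T(n) = 46T(n/4) + O(n^3):

a = 46, b = 4, c = 3
log_b(a) = log_4(46) = 2.7618

Case 3: c = 3 > log_4(46) = 2.7618
T(n) = O(n^3) = O(n^3)

For T(n) = 46T(n/4) + O(n^3): log_4(46) = 2.7618. This is Case 3 of the Master Theorem (c > log_b(a), work dominated by root), giving O(n^3).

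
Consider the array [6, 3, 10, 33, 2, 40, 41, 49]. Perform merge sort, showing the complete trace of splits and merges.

Merge sort trace:

Split: [6, 3, 10, 33, 2, 40, 41, 49] -> [6, 3, 10, 33] and [2, 40, 41, 49]
  Split: [6, 3, 10, 33] -> [6, 3] and [10, 33]
    Split: [6, 3] -> [6] and [3]
    Merge: [6] + [3] -> [3, 6]
    Split: [10, 33] -> [10] and [33]
    Merge: [10] + [33] -> [10, 33]
  Merge: [3, 6] + [10, 33] -> [3, 6, 10, 33]
  Split: [2, 40, 41, 49] -> [2, 40] and [41, 49]
    Split: [2, 40] -> [2] and [40]
    Merge: [2] + [40] -> [2, 40]
    Split: [41, 49] -> [41] and [49]
    Merge: [41] + [49] -> [41, 49]
  Merge: [2, 40] + [41, 49] -> [2, 40, 41, 49]
Merge: [3, 6, 10, 33] + [2, 40, 41, 49] -> [2, 3, 6, 10, 33, 40, 41, 49]

Final sorted array: [2, 3, 6, 10, 33, 40, 41, 49]

The merge sort proceeds by recursively splitting the array and merging sorted halves.
After all merges, the sorted array is [2, 3, 6, 10, 33, 40, 41, 49].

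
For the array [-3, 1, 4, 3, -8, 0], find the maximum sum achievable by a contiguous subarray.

Using Kadane's algorithm on [-3, 1, 4, 3, -8, 0]:

Scanning through the array:
Position 1 (value 1): max_ending_here = 1, max_so_far = 1
Position 2 (value 4): max_ending_here = 5, max_so_far = 5
Position 3 (value 3): max_ending_here = 8, max_so_far = 8
Position 4 (value -8): max_ending_here = 0, max_so_far = 8
Position 5 (value 0): max_ending_here = 0, max_so_far = 8

Maximum subarray: [1, 4, 3]
Maximum sum: 8

The maximum subarray is [1, 4, 3] with sum 8. This subarray runs from index 1 to index 3.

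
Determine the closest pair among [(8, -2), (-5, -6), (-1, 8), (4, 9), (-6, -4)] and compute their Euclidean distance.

Computing all pairwise distances among 5 points:

d((8, -2), (-5, -6)) = 13.6015
d((8, -2), (-1, 8)) = 13.4536
d((8, -2), (4, 9)) = 11.7047
d((8, -2), (-6, -4)) = 14.1421
d((-5, -6), (-1, 8)) = 14.5602
d((-5, -6), (4, 9)) = 17.4929
d((-5, -6), (-6, -4)) = 2.2361 <-- minimum
d((-1, 8), (4, 9)) = 5.099
d((-1, 8), (-6, -4)) = 13.0
d((4, 9), (-6, -4)) = 16.4012

Closest pair: (-5, -6) and (-6, -4) with distance 2.2361

The closest pair is (-5, -6) and (-6, -4) with Euclidean distance 2.2361. For 5 points, brute-force pairwise comparison is shown above. For large n, the divide-and-conquer algorithm (sort by x, recurse on halves, check the dividing strip) achieves O(n log n).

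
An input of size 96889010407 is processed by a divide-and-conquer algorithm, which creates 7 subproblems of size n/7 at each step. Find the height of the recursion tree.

For divide and conquer with division factor 7:

Problem sizes at each level:
Level 0: 96889010407
Level 1: 13841287201
Level 2: 1977326743
Level 3: 282475249
Level 4: 40353607
Level 5: 5764801
Level 6: 823543
Level 7: 117649
Level 8: 16807
Level 9: 2401
Level 10: 343
Level 11: 49
Level 12: 7
Level 13: 1

The root is level 0 and the size-1 base case is level 13 (the tree spans levels 0 through 13, i.e. 14 levels counting the root), so the depth is the number of divisions: log_7(96889010407) = 13

The recursion tree depth is log_7(96889010407) = 13. At each level, the problem size is divided by 7, so it takes 13 divisions to reduce to a base case of size 1. The algorithm makes 7 recursive calls at each level.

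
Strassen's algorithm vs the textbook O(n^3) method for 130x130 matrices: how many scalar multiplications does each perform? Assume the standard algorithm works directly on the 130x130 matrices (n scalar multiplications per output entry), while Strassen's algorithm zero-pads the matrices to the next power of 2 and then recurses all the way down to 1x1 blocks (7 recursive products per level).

Matrix multiplication for 130x130 matrices:

Strassen's algorithm requires power-of-2 dimensions. Pad 130x130 to 256x256 (next power of 2).

Standard algorithm: 130^3 = 2197000 multiplications
Strassen's algorithm: 7^(log2(256)) = 7^8 = 5764801 multiplications
Difference: 2197000 - 5764801 = -3567801 (Strassen uses MORE here due to padding overhead — for small or just-over-power-of-2 n, padding can outweigh the per-level savings)

Standard: 2197000 multiplications (130^3). Strassen: 5764801 multiplications (7^8, after padding to 256x256). Strassen reduces 8 recursive multiplications to 7 at each level.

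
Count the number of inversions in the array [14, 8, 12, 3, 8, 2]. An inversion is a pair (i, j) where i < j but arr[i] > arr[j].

Finding inversions in [14, 8, 12, 3, 8, 2]:

(0, 1): arr[0]=14 > arr[1]=8
(0, 2): arr[0]=14 > arr[2]=12
(0, 3): arr[0]=14 > arr[3]=3
(0, 4): arr[0]=14 > arr[4]=8
(0, 5): arr[0]=14 > arr[5]=2
(1, 3): arr[1]=8 > arr[3]=3
(1, 5): arr[1]=8 > arr[5]=2
(2, 3): arr[2]=12 > arr[3]=3
(2, 4): arr[2]=12 > arr[4]=8
(2, 5): arr[2]=12 > arr[5]=2
(3, 5): arr[3]=3 > arr[5]=2
(4, 5): arr[4]=8 > arr[5]=2

Total inversions: 12

The array has 12 inversion(s): (0,1), (0,2), (0,3), (0,4), (0,5), (1,3), (1,5), (2,3), (2,4), (2,5), (3,5), (4,5). Each pair (i,j) satisfies i < j and arr[i] > arr[j].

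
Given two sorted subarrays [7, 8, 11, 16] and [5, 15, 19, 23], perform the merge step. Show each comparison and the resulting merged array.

Merging process:

Compare 7 vs 5: take 5 from right. Merged: [5]
Compare 7 vs 15: take 7 from left. Merged: [5, 7]
Compare 8 vs 15: take 8 from left. Merged: [5, 7, 8]
Compare 11 vs 15: take 11 from left. Merged: [5, 7, 8, 11]
Compare 16 vs 15: take 15 from right. Merged: [5, 7, 8, 11, 15]
Compare 16 vs 19: take 16 from left. Merged: [5, 7, 8, 11, 15, 16]
Append remaining from right: [19, 23]. Merged: [5, 7, 8, 11, 15, 16, 19, 23]

Final merged array: [5, 7, 8, 11, 15, 16, 19, 23]
Total comparisons: 6

The merged array is [5, 7, 8, 11, 15, 16, 19, 23], requiring 6 comparisons. The merge step runs in O(n) time where n is the total number of elements.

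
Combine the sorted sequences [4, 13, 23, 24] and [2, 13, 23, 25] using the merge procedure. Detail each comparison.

Merging process:

Compare 4 vs 2: take 2 from right. Merged: [2]
Compare 4 vs 13: take 4 from left. Merged: [2, 4]
Compare 13 vs 13: take 13 from left. Merged: [2, 4, 13]
Compare 23 vs 13: take 13 from right. Merged: [2, 4, 13, 13]
Compare 23 vs 23: take 23 from left. Merged: [2, 4, 13, 13, 23]
Compare 24 vs 23: take 23 from right. Merged: [2, 4, 13, 13, 23, 23]
Compare 24 vs 25: take 24 from left. Merged: [2, 4, 13, 13, 23, 23, 24]
Append remaining from right: [25]. Merged: [2, 4, 13, 13, 23, 23, 24, 25]

Final merged array: [2, 4, 13, 13, 23, 23, 24, 25]
Total comparisons: 7

The merged array is [2, 4, 13, 13, 23, 23, 24, 25], requiring 7 comparisons. The merge step runs in O(n) time where n is the total number of elements.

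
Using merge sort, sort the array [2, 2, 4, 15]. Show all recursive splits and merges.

Merge sort trace:

Split: [2, 2, 4, 15] -> [2, 2] and [4, 15]
  Split: [2, 2] -> [2] and [2]
  Merge: [2] + [2] -> [2, 2]
  Split: [4, 15] -> [4] and [15]
  Merge: [4] + [15] -> [4, 15]
Merge: [2, 2] + [4, 15] -> [2, 2, 4, 15]

Final sorted array: [2, 2, 4, 15]

The merge sort proceeds by recursively splitting the array and merging sorted halves.
After all merges, the sorted array is [2, 2, 4, 15].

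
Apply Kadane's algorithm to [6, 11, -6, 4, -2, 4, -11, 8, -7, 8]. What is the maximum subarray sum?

Using Kadane's algorithm on [6, 11, -6, 4, -2, 4, -11, 8, -7, 8]:

Scanning through the array:
Position 1 (value 11): max_ending_here = 17, max_so_far = 17
Position 2 (value -6): max_ending_here = 11, max_so_far = 17
Position 3 (value 4): max_ending_here = 15, max_so_far = 17
Position 4 (value -2): max_ending_here = 13, max_so_far = 17
Position 5 (value 4): max_ending_here = 17, max_so_far = 17
Position 6 (value -11): max_ending_here = 6, max_so_far = 17
Position 7 (value 8): max_ending_here = 14, max_so_far = 17
Position 8 (value -7): max_ending_here = 7, max_so_far = 17
Position 9 (value 8): max_ending_here = 15, max_so_far = 17

Maximum subarray: [6, 11]
Maximum sum: 17

The maximum subarray is [6, 11] with sum 17. This subarray runs from index 0 to index 1.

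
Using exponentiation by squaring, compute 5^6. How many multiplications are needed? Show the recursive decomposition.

Computing 5^6 by squaring (build up from 5^1; each line after the first costs one multiplication):

5^1 = 5
5^2 = (5^1)^2 = 5^2 = 25
5^3 = 5 * 5^2 = 5 * 25 = 125
5^6 = (5^3)^2 = 125^2 = 15625

Result: 15625
Multiplications needed: 3 (3 lines after 5^1)

5^6 = 15625. Using exponentiation by squaring, this requires 3 multiplications. The key idea: if the exponent is even, square the half-power; if odd, multiply by the base once.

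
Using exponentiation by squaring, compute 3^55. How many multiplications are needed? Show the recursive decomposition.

Computing 3^55 by squaring (build up from 3^1; each line after the first costs one multiplication):

3^1 = 3
3^2 = (3^1)^2 = 3^2 = 9
3^3 = 3 * 3^2 = 3 * 9 = 27
3^6 = (3^3)^2 = 27^2 = 729
3^12 = (3^6)^2 = 729^2 = 531441
3^13 = 3 * 3^12 = 3 * 531441 = 1594323
3^26 = (3^13)^2 = 1594323^2 = 2541865828329
3^27 = 3 * 3^26 = 3 * 2541865828329 = 7625597484987
3^54 = (3^27)^2 = 7625597484987^2 = 58149737003040059690390169
3^55 = 3 * 3^54 = 3 * 58149737003040059690390169 = 174449211009120179071170507

Result: 174449211009120179071170507
Multiplications needed: 9 (9 lines after 3^1)

3^55 = 174449211009120179071170507. Using exponentiation by squaring, this requires 9 multiplications. The key idea: if the exponent is even, square the half-power; if odd, multiply by the base once.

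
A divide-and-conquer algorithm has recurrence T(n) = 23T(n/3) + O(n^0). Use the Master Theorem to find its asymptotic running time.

Master Theorem for T(n) = 23T(n/3) + O(n^0):

a = 23, b = 3, c = 0
log_b(a) = log_3(23) = 2.8540

Case 1: c = 0 < log_3(23) = 2.8540
T(n) = O(n^(log_3 23))

For T(n) = 23T(n/3) + O(n^0): log_3(23) = 2.8540. This is Case 1 of the Master Theorem (c < log_b(a), work dominated by leaves), giving O(n^(log_3 23)).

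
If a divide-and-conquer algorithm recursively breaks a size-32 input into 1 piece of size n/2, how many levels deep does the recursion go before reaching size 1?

For divide and conquer with division factor 2:

Problem sizes at each level:
Level 0: 32
Level 1: 16
Level 2: 8
Level 3: 4
Level 4: 2
Level 5: 1

The root is level 0 and the size-1 base case is level 5 (the tree spans levels 0 through 5, i.e. 6 levels counting the root), so the depth is the number of divisions: log_2(32) = 5

The recursion tree depth is log_2(32) = 5. At each level, the problem size is divided by 2, so it takes 5 divisions to reduce to a base case of size 1. The algorithm makes 1 recursive call at each level.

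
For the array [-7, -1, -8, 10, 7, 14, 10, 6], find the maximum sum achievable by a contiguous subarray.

Using Kadane's algorithm on [-7, -1, -8, 10, 7, 14, 10, 6]:

Scanning through the array:
Position 1 (value -1): max_ending_here = -1, max_so_far = -1
Position 2 (value -8): max_ending_here = -8, max_so_far = -1
Position 3 (value 10): max_ending_here = 10, max_so_far = 10
Position 4 (value 7): max_ending_here = 17, max_so_far = 17
Position 5 (value 14): max_ending_here = 31, max_so_far = 31
Position 6 (value 10): max_ending_here = 41, max_so_far = 41
Position 7 (value 6): max_ending_here = 47, max_so_far = 47

Maximum subarray: [10, 7, 14, 10, 6]
Maximum sum: 47

The maximum subarray is [10, 7, 14, 10, 6] with sum 47. This subarray runs from index 3 to index 7.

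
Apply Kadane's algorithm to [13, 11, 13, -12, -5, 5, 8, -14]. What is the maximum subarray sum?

Using Kadane's algorithm on [13, 11, 13, -12, -5, 5, 8, -14]:

Scanning through the array:
Position 1 (value 11): max_ending_here = 24, max_so_far = 24
Position 2 (value 13): max_ending_here = 37, max_so_far = 37
Position 3 (value -12): max_ending_here = 25, max_so_far = 37
Position 4 (value -5): max_ending_here = 20, max_so_far = 37
Position 5 (value 5): max_ending_here = 25, max_so_far = 37
Position 6 (value 8): max_ending_here = 33, max_so_far = 37
Position 7 (value -14): max_ending_here = 19, max_so_far = 37

Maximum subarray: [13, 11, 13]
Maximum sum: 37

The maximum subarray is [13, 11, 13] with sum 37. This subarray runs from index 0 to index 2.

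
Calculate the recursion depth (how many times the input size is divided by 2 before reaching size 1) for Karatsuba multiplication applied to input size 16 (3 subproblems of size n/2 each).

For divide and conquer with division factor 2:

Problem sizes at each level:
Level 0: 16
Level 1: 8
Level 2: 4
Level 3: 2
Level 4: 1

The root is level 0 and the size-1 base case is level 4 (the tree spans levels 0 through 4, i.e. 5 levels counting the root), so the depth is the number of divisions: log_2(16) = 4

The recursion tree depth is log_2(16) = 4. At each level, the problem size is divided by 2, so it takes 4 divisions to reduce to a base case of size 1. The algorithm makes 3 recursive calls at each level.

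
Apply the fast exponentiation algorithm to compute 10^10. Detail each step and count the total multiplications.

Computing 10^10 by squaring (build up from 10^1; each line after the first costs one multiplication):

10^1 = 10
10^2 = (10^1)^2 = 10^2 = 100
10^4 = (10^2)^2 = 100^2 = 10000
10^5 = 10 * 10^4 = 10 * 10000 = 100000
10^10 = (10^5)^2 = 100000^2 = 10000000000

Result: 10000000000
Multiplications needed: 4 (4 lines after 10^1)

10^10 = 10000000000. Using exponentiation by squaring, this requires 4 multiplications. The key idea: if the exponent is even, square the half-power; if odd, multiply by the base once.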